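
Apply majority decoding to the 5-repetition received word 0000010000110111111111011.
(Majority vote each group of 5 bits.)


Groups: 00000, 10000, 11011, 11111, 11011
Majority votes: 00111

00111


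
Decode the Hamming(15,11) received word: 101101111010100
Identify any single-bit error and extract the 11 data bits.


Syndrome = 0: no error detected

Data: 10111010100 (no errors)


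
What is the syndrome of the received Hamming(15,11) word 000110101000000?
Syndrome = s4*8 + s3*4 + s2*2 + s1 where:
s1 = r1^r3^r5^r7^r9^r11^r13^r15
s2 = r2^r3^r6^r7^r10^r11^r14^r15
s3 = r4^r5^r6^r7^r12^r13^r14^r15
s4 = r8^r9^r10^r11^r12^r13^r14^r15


s1=1, s2=1, s3=1, s4=1

Syndrome = 15 (error at position 15)


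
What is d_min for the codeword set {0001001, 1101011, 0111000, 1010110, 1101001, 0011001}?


Comparing all pairs, minimum distance: 1
Can detect 0 errors, correct 0 errors

1


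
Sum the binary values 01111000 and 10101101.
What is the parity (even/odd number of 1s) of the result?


01111000 = 120
10101101 = 173
Sum = 293 = 100100101
1s count = 4

even parity (4 ones in 100100101)


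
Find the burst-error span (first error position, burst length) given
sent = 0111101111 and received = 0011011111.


XOR: 0100110000

Burst at position 1, length 5


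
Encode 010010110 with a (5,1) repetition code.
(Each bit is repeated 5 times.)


Each bit -> 5 copies

000001111100000000001111100000111111111100000


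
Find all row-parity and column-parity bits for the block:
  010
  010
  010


Row parities: 111
Column parities: 010

Row P: 111, Col P: 010, Corner: 1


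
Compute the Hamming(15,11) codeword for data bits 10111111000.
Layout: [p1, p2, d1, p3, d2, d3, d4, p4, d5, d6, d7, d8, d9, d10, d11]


Parity bits: p1=0, p2=1, p3=1, p4=0

011101101111000


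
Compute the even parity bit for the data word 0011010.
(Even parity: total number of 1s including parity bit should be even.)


Number of 1s in data: 3
Parity bit: 1

1


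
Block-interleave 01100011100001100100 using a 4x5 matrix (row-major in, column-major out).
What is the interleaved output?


Matrix:
  01100
  01110
  00011
  00100
Read columns: 00001100110101100010

00001100110101100010


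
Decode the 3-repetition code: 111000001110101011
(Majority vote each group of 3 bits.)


Groups: 111, 000, 001, 110, 101, 011
Majority votes: 100111

100111


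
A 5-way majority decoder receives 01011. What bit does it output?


Ones: 3 out of 5
Threshold: 3

1 (3/5 voted 1)


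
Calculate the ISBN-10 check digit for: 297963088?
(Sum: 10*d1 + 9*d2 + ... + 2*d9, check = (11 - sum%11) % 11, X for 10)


Weighted sum: 311
311 mod 11 = 3

Check digit: 8


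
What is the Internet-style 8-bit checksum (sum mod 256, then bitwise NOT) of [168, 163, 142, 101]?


Sum = 574 mod 256 = 62
Complement = 193

193


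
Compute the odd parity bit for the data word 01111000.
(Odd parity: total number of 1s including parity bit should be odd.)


Number of 1s in data: 4
Parity bit: 1

1


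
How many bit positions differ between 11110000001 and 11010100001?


XOR: 00100100000
Count of 1s: 2

2


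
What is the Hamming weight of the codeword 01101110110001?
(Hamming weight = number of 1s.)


Counting 1s in 01101110110001

8


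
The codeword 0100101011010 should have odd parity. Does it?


Number of 1s: 6

No, parity error (6 ones)


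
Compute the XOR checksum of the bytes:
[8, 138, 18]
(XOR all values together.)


XOR chain: 8 ^ 138 ^ 18 = 144

144


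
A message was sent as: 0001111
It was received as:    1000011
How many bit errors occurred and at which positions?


XOR: 1001100

3 error(s) at position(s): 0, 3, 4


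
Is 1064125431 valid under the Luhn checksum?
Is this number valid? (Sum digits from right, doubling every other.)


Luhn sum = 25
25 mod 10 = 5

Invalid (Luhn sum mod 10 = 5)


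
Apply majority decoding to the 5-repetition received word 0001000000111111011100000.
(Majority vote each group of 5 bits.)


Groups: 00010, 00000, 11111, 10111, 00000
Majority votes: 00110

00110


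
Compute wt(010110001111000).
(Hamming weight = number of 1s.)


Counting 1s in 010110001111000

7


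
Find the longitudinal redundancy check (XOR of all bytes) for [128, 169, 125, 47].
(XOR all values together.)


XOR chain: 128 ^ 169 ^ 125 ^ 47 = 123

123


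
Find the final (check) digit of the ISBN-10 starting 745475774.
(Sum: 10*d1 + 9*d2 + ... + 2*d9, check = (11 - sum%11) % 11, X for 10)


Weighted sum: 298
298 mod 11 = 1

Check digit: X


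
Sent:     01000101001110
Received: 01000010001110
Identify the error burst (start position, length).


XOR: 00000111000000

Burst at position 5, length 3


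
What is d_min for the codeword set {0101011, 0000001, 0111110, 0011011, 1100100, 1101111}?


Comparing all pairs, minimum distance: 2
Can detect 1 errors, correct 0 errors

2


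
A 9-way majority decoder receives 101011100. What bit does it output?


Ones: 5 out of 9
Threshold: 5

1 (5/9 voted 1)


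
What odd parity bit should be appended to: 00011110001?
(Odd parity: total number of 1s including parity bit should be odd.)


Number of 1s in data: 5
Parity bit: 0

0


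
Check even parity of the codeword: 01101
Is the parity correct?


Number of 1s: 3

No, parity error (3 ones)


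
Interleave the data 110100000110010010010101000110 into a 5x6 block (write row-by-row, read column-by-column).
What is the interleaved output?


Matrix:
  110100
  000110
  010010
  010101
  000110
Read columns: 100001011000000110110110100010

100001011000000110110110100010


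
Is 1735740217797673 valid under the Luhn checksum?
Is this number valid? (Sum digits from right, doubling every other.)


Luhn sum = 73
73 mod 10 = 3

Invalid (Luhn sum mod 10 = 3)


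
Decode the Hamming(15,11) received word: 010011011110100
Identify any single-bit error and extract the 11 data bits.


Syndrome = 12: error at position 12

Data: 01101111100 (corrected bit 12)


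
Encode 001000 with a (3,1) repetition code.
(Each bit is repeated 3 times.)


Each bit -> 3 copies

000000111000000000


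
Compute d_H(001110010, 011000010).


XOR: 010110000
Count of 1s: 3

3


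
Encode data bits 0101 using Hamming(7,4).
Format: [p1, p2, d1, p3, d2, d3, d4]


Parity bits: p1=0, p2=1, p3=0

0100101


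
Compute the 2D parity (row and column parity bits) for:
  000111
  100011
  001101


Row parities: 111
Column parities: 101001

Row P: 111, Col P: 101001, Corner: 1


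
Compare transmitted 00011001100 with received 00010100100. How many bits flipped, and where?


XOR: 00001101000

3 error(s) at position(s): 4, 5, 7


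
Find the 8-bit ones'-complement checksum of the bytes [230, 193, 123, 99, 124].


Sum = 769 mod 256 = 1
Complement = 254

254


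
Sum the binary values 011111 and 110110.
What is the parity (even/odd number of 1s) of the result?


011111 = 31
110110 = 54
Sum = 85 = 1010101
1s count = 4

even parity (4 ones in 1010101)


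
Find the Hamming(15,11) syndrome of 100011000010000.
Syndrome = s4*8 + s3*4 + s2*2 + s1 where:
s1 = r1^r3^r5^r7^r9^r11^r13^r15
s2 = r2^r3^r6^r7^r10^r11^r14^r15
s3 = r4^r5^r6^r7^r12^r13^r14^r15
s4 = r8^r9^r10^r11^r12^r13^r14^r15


s1=1, s2=0, s3=0, s4=1

Syndrome = 9 (error at position 9)


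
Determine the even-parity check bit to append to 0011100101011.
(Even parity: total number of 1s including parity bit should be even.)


Number of 1s in data: 7
Parity bit: 1

1


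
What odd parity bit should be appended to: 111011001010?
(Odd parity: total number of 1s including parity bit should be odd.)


Number of 1s in data: 7
Parity bit: 0

0


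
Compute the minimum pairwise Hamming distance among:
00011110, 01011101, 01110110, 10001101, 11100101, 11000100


Comparing all pairs, minimum distance: 2
Can detect 1 errors, correct 0 errors

2


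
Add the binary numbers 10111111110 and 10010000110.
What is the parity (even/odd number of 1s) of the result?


10111111110 = 1534
10010000110 = 1158
Sum = 2692 = 101010000100
1s count = 4

even parity (4 ones in 101010000100)


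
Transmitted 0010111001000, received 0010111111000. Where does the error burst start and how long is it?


XOR: 0000000110000

Burst at position 7, length 2


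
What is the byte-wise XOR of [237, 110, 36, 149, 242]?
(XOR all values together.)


XOR chain: 237 ^ 110 ^ 36 ^ 149 ^ 242 = 192

192


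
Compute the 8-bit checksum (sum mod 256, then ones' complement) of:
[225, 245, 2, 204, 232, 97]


Sum = 1005 mod 256 = 237
Complement = 18

18


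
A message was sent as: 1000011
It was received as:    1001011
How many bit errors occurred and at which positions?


XOR: 0001000

1 error(s) at position(s): 3


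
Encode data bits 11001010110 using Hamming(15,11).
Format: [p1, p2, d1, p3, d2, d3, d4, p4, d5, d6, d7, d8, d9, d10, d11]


Parity bits: p1=1, p2=1, p3=1, p4=0

111110001010110


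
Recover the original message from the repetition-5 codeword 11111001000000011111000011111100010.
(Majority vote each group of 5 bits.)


Groups: 11111, 00100, 00000, 11111, 00001, 11111, 00010
Majority votes: 1001010

1001010


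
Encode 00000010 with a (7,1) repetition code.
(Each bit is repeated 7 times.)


Each bit -> 7 copies

00000000000000000000000000000000000000000011111110000000


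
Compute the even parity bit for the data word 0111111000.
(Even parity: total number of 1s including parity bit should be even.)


Number of 1s in data: 6
Parity bit: 0

0


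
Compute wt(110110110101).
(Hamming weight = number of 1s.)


Counting 1s in 110110110101

8


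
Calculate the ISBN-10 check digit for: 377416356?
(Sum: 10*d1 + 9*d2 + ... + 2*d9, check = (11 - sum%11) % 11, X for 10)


Weighted sum: 252
252 mod 11 = 10

Check digit: 1


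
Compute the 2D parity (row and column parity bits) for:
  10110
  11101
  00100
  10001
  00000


Row parities: 10100
Column parities: 11110

Row P: 10100, Col P: 11110, Corner: 0


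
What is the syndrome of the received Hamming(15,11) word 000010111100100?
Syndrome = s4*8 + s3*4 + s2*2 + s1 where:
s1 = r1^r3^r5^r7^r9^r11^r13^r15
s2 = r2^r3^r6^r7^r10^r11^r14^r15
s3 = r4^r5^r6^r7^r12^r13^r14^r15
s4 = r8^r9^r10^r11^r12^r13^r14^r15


s1=0, s2=0, s3=1, s4=0

Syndrome = 4 (error at position 4)


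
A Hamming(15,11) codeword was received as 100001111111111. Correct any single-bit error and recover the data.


Syndrome = 0: no error detected

Data: 00111111111 (no errors)


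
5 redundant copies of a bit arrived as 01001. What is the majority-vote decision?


Ones: 2 out of 5
Threshold: 3

0 (2/5 voted 1)


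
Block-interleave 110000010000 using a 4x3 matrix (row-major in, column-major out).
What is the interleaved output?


Matrix:
  110
  000
  010
  000
Read columns: 100010100000

100010100000


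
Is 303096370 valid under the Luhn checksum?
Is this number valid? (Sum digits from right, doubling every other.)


Luhn sum = 26
26 mod 10 = 6

Invalid (Luhn sum mod 10 = 6)


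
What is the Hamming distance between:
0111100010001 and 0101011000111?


XOR: 0010111010110
Count of 1s: 7

7


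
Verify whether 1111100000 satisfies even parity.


Number of 1s: 5

No, parity error (5 ones)


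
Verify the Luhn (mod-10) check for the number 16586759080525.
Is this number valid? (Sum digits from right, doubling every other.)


Luhn sum = 59
59 mod 10 = 9

Invalid (Luhn sum mod 10 = 9)


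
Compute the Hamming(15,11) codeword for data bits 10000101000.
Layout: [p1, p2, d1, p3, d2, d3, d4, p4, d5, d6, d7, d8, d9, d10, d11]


Parity bits: p1=1, p2=0, p3=1, p4=0

101100000101000


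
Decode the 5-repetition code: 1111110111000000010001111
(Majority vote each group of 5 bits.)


Groups: 11111, 10111, 00000, 00100, 01111
Majority votes: 11001

11001


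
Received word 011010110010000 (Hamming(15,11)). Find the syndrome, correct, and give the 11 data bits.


Syndrome = 0: no error detected

Data: 11010010000 (no errors)


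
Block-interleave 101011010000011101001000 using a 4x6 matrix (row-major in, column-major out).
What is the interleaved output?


Matrix:
  101011
  010000
  011101
  001000
Read columns: 100001101011001010001010

100001101011001010001010


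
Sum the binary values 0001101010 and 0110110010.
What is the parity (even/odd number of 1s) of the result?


0001101010 = 106
0110110010 = 434
Sum = 540 = 1000011100
1s count = 4

even parity (4 ones in 1000011100)


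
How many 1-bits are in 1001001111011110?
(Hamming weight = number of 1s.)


Counting 1s in 1001001111011110

10


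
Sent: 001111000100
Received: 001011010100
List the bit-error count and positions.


XOR: 000100010000

2 error(s) at position(s): 3, 7


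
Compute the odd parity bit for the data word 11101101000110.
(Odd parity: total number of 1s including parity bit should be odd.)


Number of 1s in data: 8
Parity bit: 1

1


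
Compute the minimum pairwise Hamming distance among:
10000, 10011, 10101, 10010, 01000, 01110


Comparing all pairs, minimum distance: 1
Can detect 0 errors, correct 0 errors

1


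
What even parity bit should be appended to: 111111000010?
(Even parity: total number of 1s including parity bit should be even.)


Number of 1s in data: 7
Parity bit: 1

1


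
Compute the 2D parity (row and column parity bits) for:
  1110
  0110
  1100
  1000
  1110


Row parities: 10011
Column parities: 0010

Row P: 10011, Col P: 0010, Corner: 1


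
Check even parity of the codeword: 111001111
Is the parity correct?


Number of 1s: 7

No, parity error (7 ones)


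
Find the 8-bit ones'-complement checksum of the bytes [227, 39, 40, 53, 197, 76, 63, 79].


Sum = 774 mod 256 = 6
Complement = 249

249


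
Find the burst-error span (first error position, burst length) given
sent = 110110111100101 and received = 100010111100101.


XOR: 010100000000000

Burst at position 1, length 3


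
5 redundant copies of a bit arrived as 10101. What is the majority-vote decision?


Ones: 3 out of 5
Threshold: 3

1 (3/5 voted 1)


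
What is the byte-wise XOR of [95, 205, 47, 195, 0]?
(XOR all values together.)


XOR chain: 95 ^ 205 ^ 47 ^ 195 ^ 0 = 126

126


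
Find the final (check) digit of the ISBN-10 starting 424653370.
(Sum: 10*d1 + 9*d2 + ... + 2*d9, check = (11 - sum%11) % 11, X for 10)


Weighted sum: 210
210 mod 11 = 1

Check digit: X


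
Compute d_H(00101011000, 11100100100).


XOR: 11001111100
Count of 1s: 7

7


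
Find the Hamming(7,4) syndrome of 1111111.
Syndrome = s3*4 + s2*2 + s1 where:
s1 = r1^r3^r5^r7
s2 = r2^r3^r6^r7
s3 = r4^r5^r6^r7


s1=0, s2=0, s3=0

Syndrome = 0 (no error)


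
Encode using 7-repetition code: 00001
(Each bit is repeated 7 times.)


Each bit -> 7 copies

00000000000000000000000000001111111


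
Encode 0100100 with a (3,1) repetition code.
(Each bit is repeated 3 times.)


Each bit -> 3 copies

000111000000111000000


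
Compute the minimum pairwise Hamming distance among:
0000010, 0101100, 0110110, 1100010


Comparing all pairs, minimum distance: 2
Can detect 1 errors, correct 0 errors

2


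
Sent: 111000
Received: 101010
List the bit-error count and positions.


XOR: 010010

2 error(s) at position(s): 1, 4


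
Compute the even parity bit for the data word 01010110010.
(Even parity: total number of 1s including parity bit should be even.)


Number of 1s in data: 5
Parity bit: 1

1


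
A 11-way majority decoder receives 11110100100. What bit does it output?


Ones: 6 out of 11
Threshold: 6

1 (6/11 voted 1)


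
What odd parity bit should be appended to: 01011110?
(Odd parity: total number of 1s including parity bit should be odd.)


Number of 1s in data: 5
Parity bit: 0

0


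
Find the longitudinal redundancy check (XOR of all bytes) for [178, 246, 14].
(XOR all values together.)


XOR chain: 178 ^ 246 ^ 14 = 74

74


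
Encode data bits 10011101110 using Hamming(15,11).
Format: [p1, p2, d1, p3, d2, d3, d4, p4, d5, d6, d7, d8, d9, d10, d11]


Parity bits: p1=0, p2=0, p3=0, p4=1

001000111101110


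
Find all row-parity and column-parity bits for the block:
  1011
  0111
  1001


Row parities: 110
Column parities: 0101

Row P: 110, Col P: 0101, Corner: 0


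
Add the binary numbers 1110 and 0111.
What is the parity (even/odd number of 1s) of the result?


1110 = 14
0111 = 7
Sum = 21 = 10101
1s count = 3

odd parity (3 ones in 10101)


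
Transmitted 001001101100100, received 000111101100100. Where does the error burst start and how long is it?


XOR: 001110000000000

Burst at position 2, length 3


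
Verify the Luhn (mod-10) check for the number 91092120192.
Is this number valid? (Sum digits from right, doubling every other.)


Luhn sum = 38
38 mod 10 = 8

Invalid (Luhn sum mod 10 = 8)


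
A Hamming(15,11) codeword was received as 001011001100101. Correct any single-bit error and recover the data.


Syndrome = 1: error at position 1

Data: 11101100101 (corrected bit 1)


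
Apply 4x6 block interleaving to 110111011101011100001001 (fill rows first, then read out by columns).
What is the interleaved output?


Matrix:
  110111
  011101
  011100
  001001
Read columns: 100011100111111010001101

100011100111111010001101


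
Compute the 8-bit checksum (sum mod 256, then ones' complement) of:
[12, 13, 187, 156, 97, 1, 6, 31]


Sum = 503 mod 256 = 247
Complement = 8

8


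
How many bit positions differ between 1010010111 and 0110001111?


XOR: 1100011000
Count of 1s: 4

4


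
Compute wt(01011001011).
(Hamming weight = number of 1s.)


Counting 1s in 01011001011

6


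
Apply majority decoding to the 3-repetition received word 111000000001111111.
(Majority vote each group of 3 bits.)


Groups: 111, 000, 000, 001, 111, 111
Majority votes: 100011

100011


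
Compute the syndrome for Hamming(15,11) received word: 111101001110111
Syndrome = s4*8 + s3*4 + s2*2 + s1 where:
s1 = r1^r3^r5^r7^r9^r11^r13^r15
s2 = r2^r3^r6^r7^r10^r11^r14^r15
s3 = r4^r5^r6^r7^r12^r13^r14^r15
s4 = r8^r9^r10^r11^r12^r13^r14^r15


s1=0, s2=1, s3=1, s4=0

Syndrome = 6 (error at position 6)


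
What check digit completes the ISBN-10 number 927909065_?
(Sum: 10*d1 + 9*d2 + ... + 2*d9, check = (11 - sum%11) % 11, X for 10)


Weighted sum: 300
300 mod 11 = 3

Check digit: 8


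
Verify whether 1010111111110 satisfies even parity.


Number of 1s: 10

Yes, parity is correct (10 ones)


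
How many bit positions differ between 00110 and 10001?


XOR: 10111
Count of 1s: 4

4


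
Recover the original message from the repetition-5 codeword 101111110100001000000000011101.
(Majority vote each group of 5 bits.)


Groups: 10111, 11101, 00001, 00000, 00000, 11101
Majority votes: 110001

110001


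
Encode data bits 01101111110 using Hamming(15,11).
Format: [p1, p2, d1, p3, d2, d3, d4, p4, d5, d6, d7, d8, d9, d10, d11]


Parity bits: p1=0, p2=0, p3=1, p4=0

000111001111110


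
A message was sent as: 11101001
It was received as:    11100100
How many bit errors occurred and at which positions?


XOR: 00001101

3 error(s) at position(s): 4, 5, 7


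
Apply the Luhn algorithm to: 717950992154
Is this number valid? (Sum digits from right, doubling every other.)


Luhn sum = 49
49 mod 10 = 9

Invalid (Luhn sum mod 10 = 9)


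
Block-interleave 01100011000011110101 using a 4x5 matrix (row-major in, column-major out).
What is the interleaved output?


Matrix:
  01100
  01100
  00111
  10101
Read columns: 00011100111100100011

00011100111100100011


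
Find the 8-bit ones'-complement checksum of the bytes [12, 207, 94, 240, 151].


Sum = 704 mod 256 = 192
Complement = 63

63


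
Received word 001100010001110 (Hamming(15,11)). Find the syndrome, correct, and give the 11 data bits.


Syndrome = 0: no error detected

Data: 10000001110 (no errors)


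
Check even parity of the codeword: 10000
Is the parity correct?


Number of 1s: 1

No, parity error (1 ones)


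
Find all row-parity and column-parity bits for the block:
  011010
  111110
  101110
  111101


Row parities: 1101
Column parities: 110111

Row P: 1101, Col P: 110111, Corner: 1


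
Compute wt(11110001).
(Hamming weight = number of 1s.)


Counting 1s in 11110001

5


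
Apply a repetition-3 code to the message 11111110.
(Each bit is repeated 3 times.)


Each bit -> 3 copies

111111111111111111111000


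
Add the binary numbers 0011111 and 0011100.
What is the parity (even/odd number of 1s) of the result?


0011111 = 31
0011100 = 28
Sum = 59 = 111011
1s count = 5

odd parity (5 ones in 111011)


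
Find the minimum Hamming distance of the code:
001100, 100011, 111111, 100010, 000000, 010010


Comparing all pairs, minimum distance: 1
Can detect 0 errors, correct 0 errors

1


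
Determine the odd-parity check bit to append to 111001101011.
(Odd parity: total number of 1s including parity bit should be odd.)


Number of 1s in data: 8
Parity bit: 1

1


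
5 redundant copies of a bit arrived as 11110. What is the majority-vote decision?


Ones: 4 out of 5
Threshold: 3

1 (4/5 voted 1)


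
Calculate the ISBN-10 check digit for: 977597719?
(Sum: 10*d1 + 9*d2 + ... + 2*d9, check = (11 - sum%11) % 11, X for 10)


Weighted sum: 382
382 mod 11 = 8

Check digit: 3


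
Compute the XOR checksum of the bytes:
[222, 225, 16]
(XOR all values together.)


XOR chain: 222 ^ 225 ^ 16 = 47

47


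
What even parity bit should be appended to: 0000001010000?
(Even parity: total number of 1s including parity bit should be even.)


Number of 1s in data: 2
Parity bit: 0

0


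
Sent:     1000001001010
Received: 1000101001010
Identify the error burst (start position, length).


XOR: 0000100000000

Burst at position 4, length 1


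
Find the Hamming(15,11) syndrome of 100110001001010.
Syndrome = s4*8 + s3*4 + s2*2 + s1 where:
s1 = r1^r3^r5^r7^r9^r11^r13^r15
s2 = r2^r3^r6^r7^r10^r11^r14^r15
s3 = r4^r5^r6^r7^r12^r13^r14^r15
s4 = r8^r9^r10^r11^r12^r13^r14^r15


s1=1, s2=1, s3=0, s4=1

Syndrome = 11 (error at position 11)


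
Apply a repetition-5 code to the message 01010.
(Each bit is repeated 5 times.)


Each bit -> 5 copies

0000011111000001111100000


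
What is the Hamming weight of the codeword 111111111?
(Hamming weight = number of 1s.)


Counting 1s in 111111111

9


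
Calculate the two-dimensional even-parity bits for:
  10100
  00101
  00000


Row parities: 000
Column parities: 10001

Row P: 000, Col P: 10001, Corner: 0


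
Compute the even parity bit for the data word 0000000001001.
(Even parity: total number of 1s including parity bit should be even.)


Number of 1s in data: 2
Parity bit: 0

0


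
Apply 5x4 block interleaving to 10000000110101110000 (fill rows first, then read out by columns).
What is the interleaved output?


Matrix:
  1000
  0000
  1101
  0111
  0000
Read columns: 10100001100001000110

10100001100001000110


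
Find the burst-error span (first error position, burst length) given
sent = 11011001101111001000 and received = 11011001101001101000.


XOR: 00000000000110100000

Burst at position 11, length 4


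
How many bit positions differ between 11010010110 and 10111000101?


XOR: 01101010011
Count of 1s: 6

6


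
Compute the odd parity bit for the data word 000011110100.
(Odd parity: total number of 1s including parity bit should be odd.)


Number of 1s in data: 5
Parity bit: 0

0


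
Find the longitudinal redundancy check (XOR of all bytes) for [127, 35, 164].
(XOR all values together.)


XOR chain: 127 ^ 35 ^ 164 = 248

248


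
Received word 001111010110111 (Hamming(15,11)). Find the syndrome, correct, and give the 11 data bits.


Syndrome = 1: error at position 1

Data: 11100110111 (corrected bit 1)


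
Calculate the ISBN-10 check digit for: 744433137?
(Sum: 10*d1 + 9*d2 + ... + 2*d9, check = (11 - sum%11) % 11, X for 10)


Weighted sum: 226
226 mod 11 = 6

Check digit: 5


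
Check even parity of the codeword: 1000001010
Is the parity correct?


Number of 1s: 3

No, parity error (3 ones)


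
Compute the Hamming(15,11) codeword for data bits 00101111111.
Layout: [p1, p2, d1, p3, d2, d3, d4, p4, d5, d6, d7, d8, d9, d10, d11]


Parity bits: p1=0, p2=1, p3=1, p4=1

010101011111111


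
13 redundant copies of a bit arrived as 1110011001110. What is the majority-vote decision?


Ones: 8 out of 13
Threshold: 7

1 (8/13 voted 1)


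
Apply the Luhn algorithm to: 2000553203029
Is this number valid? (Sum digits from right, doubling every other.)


Luhn sum = 34
34 mod 10 = 4

Invalid (Luhn sum mod 10 = 4)


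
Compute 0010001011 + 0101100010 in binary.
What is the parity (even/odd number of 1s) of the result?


0010001011 = 139
0101100010 = 354
Sum = 493 = 111101101
1s count = 7

odd parity (7 ones in 111101101)


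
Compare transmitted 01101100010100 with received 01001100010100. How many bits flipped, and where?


XOR: 00100000000000

1 error(s) at position(s): 2


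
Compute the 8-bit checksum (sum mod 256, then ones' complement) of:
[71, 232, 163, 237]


Sum = 703 mod 256 = 191
Complement = 64

64


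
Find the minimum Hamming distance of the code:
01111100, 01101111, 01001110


Comparing all pairs, minimum distance: 2
Can detect 1 errors, correct 0 errors

2


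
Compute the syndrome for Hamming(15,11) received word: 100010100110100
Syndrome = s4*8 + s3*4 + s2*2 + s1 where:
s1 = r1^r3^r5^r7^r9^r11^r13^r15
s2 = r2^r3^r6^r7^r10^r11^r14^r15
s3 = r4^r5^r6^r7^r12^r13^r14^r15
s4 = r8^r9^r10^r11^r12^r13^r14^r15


s1=1, s2=1, s3=1, s4=1

Syndrome = 15 (error at position 15)


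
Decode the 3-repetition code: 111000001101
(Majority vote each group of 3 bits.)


Groups: 111, 000, 001, 101
Majority votes: 1001

1001


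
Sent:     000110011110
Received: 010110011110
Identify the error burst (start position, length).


XOR: 010000000000

Burst at position 1, length 1


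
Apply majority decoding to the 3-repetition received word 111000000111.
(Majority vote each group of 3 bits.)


Groups: 111, 000, 000, 111
Majority votes: 1001

1001


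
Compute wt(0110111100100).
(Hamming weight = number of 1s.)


Counting 1s in 0110111100100

7


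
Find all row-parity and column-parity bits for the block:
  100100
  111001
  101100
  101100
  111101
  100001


Row parities: 001110
Column parities: 000001

Row P: 001110, Col P: 000001, Corner: 1


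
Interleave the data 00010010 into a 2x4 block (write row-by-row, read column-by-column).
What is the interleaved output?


Matrix:
  0001
  0010
Read columns: 00000110

00000110


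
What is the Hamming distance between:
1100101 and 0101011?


XOR: 1001110
Count of 1s: 4

4


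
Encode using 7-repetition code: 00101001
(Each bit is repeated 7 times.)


Each bit -> 7 copies

00000000000000111111100000001111111000000000000001111111


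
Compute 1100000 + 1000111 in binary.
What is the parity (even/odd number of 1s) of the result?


1100000 = 96
1000111 = 71
Sum = 167 = 10100111
1s count = 5

odd parity (5 ones in 10100111)


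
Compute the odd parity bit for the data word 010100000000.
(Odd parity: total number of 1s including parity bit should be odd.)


Number of 1s in data: 2
Parity bit: 1

1


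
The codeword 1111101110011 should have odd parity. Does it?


Number of 1s: 10

No, parity error (10 ones)


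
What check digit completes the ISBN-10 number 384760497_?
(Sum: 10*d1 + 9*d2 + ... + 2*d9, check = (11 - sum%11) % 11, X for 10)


Weighted sum: 276
276 mod 11 = 1

Check digit: X


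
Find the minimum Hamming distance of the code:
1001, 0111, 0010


Comparing all pairs, minimum distance: 2
Can detect 1 errors, correct 0 errors

2


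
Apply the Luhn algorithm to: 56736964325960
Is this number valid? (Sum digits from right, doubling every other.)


Luhn sum = 55
55 mod 10 = 5

Invalid (Luhn sum mod 10 = 5)


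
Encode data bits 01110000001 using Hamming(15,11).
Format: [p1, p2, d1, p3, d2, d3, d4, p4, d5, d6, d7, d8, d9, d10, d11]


Parity bits: p1=1, p2=1, p3=0, p4=1

110011110000001


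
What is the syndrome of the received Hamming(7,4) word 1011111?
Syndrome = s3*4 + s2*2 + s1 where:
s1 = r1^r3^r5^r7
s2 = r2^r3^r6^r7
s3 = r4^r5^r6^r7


s1=0, s2=1, s3=0

Syndrome = 2 (error at position 2)


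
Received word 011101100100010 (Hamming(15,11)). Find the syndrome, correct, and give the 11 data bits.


Syndrome = 0: no error detected

Data: 10110100010 (no errors)


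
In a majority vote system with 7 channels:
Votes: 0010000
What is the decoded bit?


Ones: 1 out of 7
Threshold: 4

0 (1/7 voted 1)


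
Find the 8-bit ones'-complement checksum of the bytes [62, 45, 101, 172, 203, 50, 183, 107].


Sum = 923 mod 256 = 155
Complement = 100

100


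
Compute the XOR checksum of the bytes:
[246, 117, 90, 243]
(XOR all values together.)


XOR chain: 246 ^ 117 ^ 90 ^ 243 = 42

42


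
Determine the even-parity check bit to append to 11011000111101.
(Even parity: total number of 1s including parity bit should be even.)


Number of 1s in data: 9
Parity bit: 1

1


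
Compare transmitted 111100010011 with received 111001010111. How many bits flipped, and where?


XOR: 000101000100

3 error(s) at position(s): 3, 5, 9


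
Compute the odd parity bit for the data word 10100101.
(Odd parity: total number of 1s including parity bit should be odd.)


Number of 1s in data: 4
Parity bit: 1

1


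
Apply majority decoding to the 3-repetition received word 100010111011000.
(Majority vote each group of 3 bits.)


Groups: 100, 010, 111, 011, 000
Majority votes: 00110

00110


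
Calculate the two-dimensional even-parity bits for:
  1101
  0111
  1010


Row parities: 110
Column parities: 0000

Row P: 110, Col P: 0000, Corner: 0


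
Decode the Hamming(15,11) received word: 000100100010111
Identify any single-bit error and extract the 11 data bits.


Syndrome = 4: error at position 4

Data: 00010010111 (corrected bit 4)


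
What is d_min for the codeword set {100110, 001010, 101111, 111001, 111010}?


Comparing all pairs, minimum distance: 2
Can detect 1 errors, correct 0 errors

2


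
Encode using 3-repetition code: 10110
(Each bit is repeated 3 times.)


Each bit -> 3 copies

111000111111000


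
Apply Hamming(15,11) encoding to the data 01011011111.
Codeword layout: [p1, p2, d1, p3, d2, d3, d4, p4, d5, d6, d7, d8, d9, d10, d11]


Parity bits: p1=0, p2=0, p3=0, p4=0

000010101011111


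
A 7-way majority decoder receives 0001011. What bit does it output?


Ones: 3 out of 7
Threshold: 4

0 (3/7 voted 1)


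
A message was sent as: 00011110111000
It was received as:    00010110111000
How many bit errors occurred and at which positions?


XOR: 00001000000000

1 error(s) at position(s): 4


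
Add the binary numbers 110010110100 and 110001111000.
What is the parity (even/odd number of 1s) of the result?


110010110100 = 3252
110001111000 = 3192
Sum = 6444 = 1100100101100
1s count = 6

even parity (6 ones in 1100100101100)


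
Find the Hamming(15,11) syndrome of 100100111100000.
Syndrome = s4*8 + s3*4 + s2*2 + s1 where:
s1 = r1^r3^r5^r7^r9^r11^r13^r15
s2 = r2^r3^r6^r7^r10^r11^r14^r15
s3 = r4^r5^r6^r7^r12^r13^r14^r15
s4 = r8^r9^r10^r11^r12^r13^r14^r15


s1=1, s2=0, s3=0, s4=1

Syndrome = 9 (error at position 9)


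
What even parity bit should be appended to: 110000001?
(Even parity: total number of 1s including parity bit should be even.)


Number of 1s in data: 3
Parity bit: 1

1


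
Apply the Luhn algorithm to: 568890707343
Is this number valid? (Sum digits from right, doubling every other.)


Luhn sum = 55
55 mod 10 = 5

Invalid (Luhn sum mod 10 = 5)


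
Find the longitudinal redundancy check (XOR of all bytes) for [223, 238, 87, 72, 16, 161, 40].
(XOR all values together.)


XOR chain: 223 ^ 238 ^ 87 ^ 72 ^ 16 ^ 161 ^ 40 = 183

183


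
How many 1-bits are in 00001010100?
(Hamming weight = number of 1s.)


Counting 1s in 00001010100

3


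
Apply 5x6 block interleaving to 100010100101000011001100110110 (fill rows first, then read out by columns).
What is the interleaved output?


Matrix:
  100010
  100101
  000011
  001100
  110110
Read columns: 110010000100010010111010101100

110010000100010010111010101100


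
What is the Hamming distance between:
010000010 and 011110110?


XOR: 001110100
Count of 1s: 4

4


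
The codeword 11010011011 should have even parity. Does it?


Number of 1s: 7

No, parity error (7 ones)


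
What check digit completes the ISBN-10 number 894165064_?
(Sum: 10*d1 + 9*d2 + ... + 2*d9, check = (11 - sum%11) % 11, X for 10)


Weighted sum: 287
287 mod 11 = 1

Check digit: X


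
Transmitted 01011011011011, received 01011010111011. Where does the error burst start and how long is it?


XOR: 00000001100000

Burst at position 7, length 2


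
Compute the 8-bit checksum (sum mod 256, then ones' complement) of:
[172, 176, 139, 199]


Sum = 686 mod 256 = 174
Complement = 81

81


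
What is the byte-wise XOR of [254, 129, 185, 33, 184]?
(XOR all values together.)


XOR chain: 254 ^ 129 ^ 185 ^ 33 ^ 184 = 95

95


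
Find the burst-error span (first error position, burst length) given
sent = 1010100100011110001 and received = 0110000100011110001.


XOR: 1100100000000000000

Burst at position 0, length 5


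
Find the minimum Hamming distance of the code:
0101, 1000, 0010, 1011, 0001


Comparing all pairs, minimum distance: 1
Can detect 0 errors, correct 0 errors

1


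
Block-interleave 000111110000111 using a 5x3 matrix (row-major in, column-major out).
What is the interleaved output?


Matrix:
  000
  111
  110
  000
  111
Read columns: 011010110101001

011010110101001


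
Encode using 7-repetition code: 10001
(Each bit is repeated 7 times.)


Each bit -> 7 copies

11111110000000000000000000001111111


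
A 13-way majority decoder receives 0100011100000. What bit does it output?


Ones: 4 out of 13
Threshold: 7

0 (4/13 voted 1)


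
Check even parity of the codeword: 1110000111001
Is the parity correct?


Number of 1s: 7

No, parity error (7 ones)


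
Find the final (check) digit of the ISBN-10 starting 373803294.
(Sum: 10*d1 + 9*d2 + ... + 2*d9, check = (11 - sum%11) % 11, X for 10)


Weighted sum: 231
231 mod 11 = 0

Check digit: 0


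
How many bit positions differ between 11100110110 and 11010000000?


XOR: 00110110110
Count of 1s: 6

6


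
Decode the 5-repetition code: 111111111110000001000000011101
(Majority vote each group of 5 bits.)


Groups: 11111, 11111, 10000, 00100, 00000, 11101
Majority votes: 110001

110001


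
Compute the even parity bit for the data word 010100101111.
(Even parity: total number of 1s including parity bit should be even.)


Number of 1s in data: 7
Parity bit: 1

1


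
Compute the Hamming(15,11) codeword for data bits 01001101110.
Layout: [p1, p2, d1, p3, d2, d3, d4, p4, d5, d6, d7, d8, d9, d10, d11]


Parity bits: p1=1, p2=0, p3=0, p4=1

100010011101110


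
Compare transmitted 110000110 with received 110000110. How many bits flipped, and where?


XOR: 000000000

0 errors (received matches sent)


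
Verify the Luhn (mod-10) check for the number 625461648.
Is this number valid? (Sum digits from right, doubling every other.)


Luhn sum = 53
53 mod 10 = 3

Invalid (Luhn sum mod 10 = 3)


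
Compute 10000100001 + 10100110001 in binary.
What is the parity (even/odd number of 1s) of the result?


10000100001 = 1057
10100110001 = 1329
Sum = 2386 = 100101010010
1s count = 5

odd parity (5 ones in 100101010010)


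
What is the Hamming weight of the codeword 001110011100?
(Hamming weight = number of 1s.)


Counting 1s in 001110011100

6


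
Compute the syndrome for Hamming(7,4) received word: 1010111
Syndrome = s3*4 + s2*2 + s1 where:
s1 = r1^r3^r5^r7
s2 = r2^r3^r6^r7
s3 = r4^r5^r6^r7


s1=0, s2=1, s3=1

Syndrome = 6 (error at position 6)


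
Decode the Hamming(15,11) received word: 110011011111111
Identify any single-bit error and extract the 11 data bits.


Syndrome = 0: no error detected

Data: 01101111111 (no errors)


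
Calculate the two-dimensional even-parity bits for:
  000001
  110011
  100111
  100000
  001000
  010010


Row parities: 100110
Column parities: 101111

Row P: 100110, Col P: 101111, Corner: 1


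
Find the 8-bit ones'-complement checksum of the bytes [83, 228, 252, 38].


Sum = 601 mod 256 = 89
Complement = 166

166


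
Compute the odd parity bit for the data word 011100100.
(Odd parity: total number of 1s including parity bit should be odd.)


Number of 1s in data: 4
Parity bit: 1

1


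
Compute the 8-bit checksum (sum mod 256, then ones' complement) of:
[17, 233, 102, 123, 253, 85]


Sum = 813 mod 256 = 45
Complement = 210

210


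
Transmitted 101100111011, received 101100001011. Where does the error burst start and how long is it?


XOR: 000000110000

Burst at position 6, length 2


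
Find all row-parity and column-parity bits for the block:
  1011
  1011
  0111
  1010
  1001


Row parities: 11100
Column parities: 0100

Row P: 11100, Col P: 0100, Corner: 1


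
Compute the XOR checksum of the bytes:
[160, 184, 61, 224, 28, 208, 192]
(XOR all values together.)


XOR chain: 160 ^ 184 ^ 61 ^ 224 ^ 28 ^ 208 ^ 192 = 201

201


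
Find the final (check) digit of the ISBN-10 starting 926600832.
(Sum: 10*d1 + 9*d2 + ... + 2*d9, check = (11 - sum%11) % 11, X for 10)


Weighted sum: 243
243 mod 11 = 1

Check digit: X


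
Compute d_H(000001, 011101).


XOR: 011100
Count of 1s: 3

3


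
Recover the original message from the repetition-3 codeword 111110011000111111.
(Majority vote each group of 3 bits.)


Groups: 111, 110, 011, 000, 111, 111
Majority votes: 111011

111011


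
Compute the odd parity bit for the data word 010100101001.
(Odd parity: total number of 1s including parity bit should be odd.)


Number of 1s in data: 5
Parity bit: 0

0


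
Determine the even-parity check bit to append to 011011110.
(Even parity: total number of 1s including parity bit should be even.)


Number of 1s in data: 6
Parity bit: 0

0


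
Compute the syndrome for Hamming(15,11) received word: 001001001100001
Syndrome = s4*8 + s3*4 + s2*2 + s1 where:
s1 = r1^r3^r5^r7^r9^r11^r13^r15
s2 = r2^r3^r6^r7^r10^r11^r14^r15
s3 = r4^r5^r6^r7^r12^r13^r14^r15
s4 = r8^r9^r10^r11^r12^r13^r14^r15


s1=1, s2=0, s3=0, s4=1

Syndrome = 9 (error at position 9)


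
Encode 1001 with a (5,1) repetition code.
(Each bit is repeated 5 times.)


Each bit -> 5 copies

11111000000000011111


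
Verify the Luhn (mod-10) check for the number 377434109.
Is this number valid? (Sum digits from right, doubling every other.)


Luhn sum = 44
44 mod 10 = 4

Invalid (Luhn sum mod 10 = 4)


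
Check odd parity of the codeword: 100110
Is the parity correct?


Number of 1s: 3

Yes, parity is correct (3 ones)


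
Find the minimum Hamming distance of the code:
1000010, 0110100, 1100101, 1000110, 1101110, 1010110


Comparing all pairs, minimum distance: 1
Can detect 0 errors, correct 0 errors

1


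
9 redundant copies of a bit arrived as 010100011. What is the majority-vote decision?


Ones: 4 out of 9
Threshold: 5

0 (4/9 voted 1)
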